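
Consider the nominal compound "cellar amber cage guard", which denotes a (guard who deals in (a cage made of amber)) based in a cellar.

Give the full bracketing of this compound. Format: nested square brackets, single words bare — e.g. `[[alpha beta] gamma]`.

Whole compound: head "guard" (specifically "amber cage guard"), modifier "cellar".
Inside "amber cage guard": head "guard", modifier "amber cage".
Inside "amber cage": head "cage", modifier "amber".
Assembled: [cellar [[amber cage] guard]].

[cellar [[amber cage] guard]]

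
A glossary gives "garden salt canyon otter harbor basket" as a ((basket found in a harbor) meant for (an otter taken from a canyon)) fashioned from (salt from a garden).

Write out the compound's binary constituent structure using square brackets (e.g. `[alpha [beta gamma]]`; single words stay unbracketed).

Overall it is a kind of basket (specifically "canyon otter harbor basket"); the modifier is "garden salt".
"garden salt" → head "salt", modifier "garden".
"canyon otter harbor basket" → head "basket" (specifically "harbor basket"), modifier "canyon otter".
"canyon otter" → head "otter", modifier "canyon".
"harbor basket" → head "basket", modifier "harbor".
So the structure is [[garden salt] [[canyon otter] [harbor basket]]].

[[garden salt] [[canyon otter] [harbor basket]]]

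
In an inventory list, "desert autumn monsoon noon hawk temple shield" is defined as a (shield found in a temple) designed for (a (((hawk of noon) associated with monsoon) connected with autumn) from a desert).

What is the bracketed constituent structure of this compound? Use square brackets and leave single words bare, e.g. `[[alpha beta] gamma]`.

The outermost head in the paraphrase is "shield" (specifically "temple shield"), modified by "desert autumn monsoon noon hawk".
Inside "desert autumn monsoon noon hawk": head "hawk" (specifically "autumn monsoon noon hawk"), modifier "desert".
Inside "autumn monsoon noon hawk": head "hawk" (specifically "monsoon noon hawk"), modifier "autumn".
Inside "monsoon noon hawk": head "hawk" (specifically "noon hawk"), modifier "monsoon".
Inside "noon hawk": head "hawk", modifier "noon".
Inside "temple shield": head "shield", modifier "temple".
Assembled: [[desert [autumn [monsoon [noon hawk]]]] [temple shield]].

[[desert [autumn [monsoon [noon hawk]]]] [temple shield]]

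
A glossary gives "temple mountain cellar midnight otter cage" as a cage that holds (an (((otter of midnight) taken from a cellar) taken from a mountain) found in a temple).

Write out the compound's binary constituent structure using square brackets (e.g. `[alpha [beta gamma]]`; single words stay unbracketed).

Overall it is a kind of cage; the modifier is "temple mountain cellar midnight otter".
Within "temple mountain cellar midnight otter", the head is "otter" (specifically "mountain cellar midnight otter") and the modifier is "temple".
Within "mountain cellar midnight otter", the head is "otter" (specifically "cellar midnight otter") and the modifier is "mountain".
Within "cellar midnight otter", the head is "otter" (specifically "midnight otter") and the modifier is "cellar".
Within "midnight otter", the head is "otter" and the modifier is "midnight".
Putting it together: [[temple [mountain [cellar [midnight otter]]]] cage].

[[temple [mountain [cellar [midnight otter]]]] cage]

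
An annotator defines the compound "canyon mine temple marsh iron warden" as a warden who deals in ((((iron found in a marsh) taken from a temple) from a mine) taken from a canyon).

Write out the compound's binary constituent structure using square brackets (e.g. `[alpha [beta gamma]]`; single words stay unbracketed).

[[canyon [mine [temple [marsh iron]]]] warden]

The outermost head in the paraphrase is "warden", modified by "canyon mine temple marsh iron".
Within "canyon mine temple marsh iron", the head is "iron" (specifically "mine temple marsh iron") and the modifier is "canyon".
Within "mine temple marsh iron", the head is "iron" (specifically "temple marsh iron") and the modifier is "mine".
Within "temple marsh iron", the head is "iron" (specifically "marsh iron") and the modifier is "temple".
Within "marsh iron", the head is "iron" and the modifier is "marsh".
So the structure is [[canyon [mine [temple [marsh iron]]]] warden].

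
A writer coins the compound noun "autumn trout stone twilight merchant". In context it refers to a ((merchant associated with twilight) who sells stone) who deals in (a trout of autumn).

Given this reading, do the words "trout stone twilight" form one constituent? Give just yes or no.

no

The top-level split is [autumn trout] [stone twilight merchant]; the full structure is [[autumn trout] [stone [twilight merchant]]].
"trout stone twilight" straddles a constituent boundary, so it is not a single unit.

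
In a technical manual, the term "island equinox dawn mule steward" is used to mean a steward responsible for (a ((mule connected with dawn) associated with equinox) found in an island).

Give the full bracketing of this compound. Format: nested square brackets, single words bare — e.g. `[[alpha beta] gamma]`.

Whole compound: head "steward", modifier "island equinox dawn mule".
Inside "island equinox dawn mule": head "mule" (specifically "equinox dawn mule"), modifier "island".
Inside "equinox dawn mule": head "mule" (specifically "dawn mule"), modifier "equinox".
Inside "dawn mule": head "mule", modifier "dawn".
Assembled: [[island [equinox [dawn mule]]] steward].

[[island [equinox [dawn mule]]] steward]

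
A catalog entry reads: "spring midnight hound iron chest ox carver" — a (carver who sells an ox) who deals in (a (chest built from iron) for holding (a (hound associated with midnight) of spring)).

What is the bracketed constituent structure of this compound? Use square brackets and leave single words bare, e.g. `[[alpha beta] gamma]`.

[[[spring [midnight hound]] [iron chest]] [ox carver]]

At the top level: head "carver" (specifically "ox carver"); modifier "spring midnight hound iron chest".
Within "spring midnight hound iron chest", the head is "chest" (specifically "iron chest") and the modifier is "spring midnight hound".
Within "spring midnight hound", the head is "hound" (specifically "midnight hound") and the modifier is "spring".
Within "midnight hound", the head is "hound" and the modifier is "midnight".
Within "iron chest", the head is "chest" and the modifier is "iron".
Within "ox carver", the head is "carver" and the modifier is "ox".
Assembled: [[[spring [midnight hound]] [iron chest]] [ox carver]].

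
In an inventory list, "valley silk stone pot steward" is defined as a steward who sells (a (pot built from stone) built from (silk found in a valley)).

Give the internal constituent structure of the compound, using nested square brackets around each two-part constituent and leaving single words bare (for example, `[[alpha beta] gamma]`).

The outermost head in the paraphrase is "steward", modified by "valley silk stone pot".
"valley silk stone pot" → head "pot" (specifically "stone pot"), modifier "valley silk".
"valley silk" → head "silk", modifier "valley".
"stone pot" → head "pot", modifier "stone".
Putting it together: [[[valley silk] [stone pot]] steward].

[[[valley silk] [stone pot]] steward]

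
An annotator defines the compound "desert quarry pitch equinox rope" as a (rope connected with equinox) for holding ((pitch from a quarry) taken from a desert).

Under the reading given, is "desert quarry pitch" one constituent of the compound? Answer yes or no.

The paraphrase groups the words so that "desert quarry pitch" is one unit: it corresponds to a single parenthesized sub-phrase.
The full structure is [[desert [quarry pitch]] [equinox rope]], in which [desert quarry pitch] is a constituent.

yes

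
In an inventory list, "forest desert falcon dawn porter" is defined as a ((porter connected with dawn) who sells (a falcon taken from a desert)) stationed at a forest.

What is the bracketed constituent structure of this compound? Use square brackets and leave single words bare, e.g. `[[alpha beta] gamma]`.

The outermost head in the paraphrase is "porter" (specifically "desert falcon dawn porter"), modified by "forest".
Inside "desert falcon dawn porter": head "porter" (specifically "dawn porter"), modifier "desert falcon".
Inside "desert falcon": head "falcon", modifier "desert".
Inside "dawn porter": head "porter", modifier "dawn".
So the structure is [forest [[desert falcon] [dawn porter]]].

[forest [[desert falcon] [dawn porter]]]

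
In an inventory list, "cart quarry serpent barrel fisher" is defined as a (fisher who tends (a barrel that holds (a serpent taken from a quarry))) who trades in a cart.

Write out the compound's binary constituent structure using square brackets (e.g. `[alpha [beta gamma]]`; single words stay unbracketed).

Overall it is a kind of fisher (specifically "quarry serpent barrel fisher"); the modifier is "cart".
Inside "quarry serpent barrel fisher": head "fisher", modifier "quarry serpent barrel".
Inside "quarry serpent barrel": head "barrel", modifier "quarry serpent".
Inside "quarry serpent": head "serpent", modifier "quarry".
Putting it together: [cart [[[quarry serpent] barrel] fisher]].

[cart [[[quarry serpent] barrel] fisher]]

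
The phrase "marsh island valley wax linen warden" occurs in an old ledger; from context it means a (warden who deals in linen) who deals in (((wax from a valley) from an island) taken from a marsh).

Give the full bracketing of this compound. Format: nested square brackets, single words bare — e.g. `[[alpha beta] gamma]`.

[[marsh [island [valley wax]]] [linen warden]]

At the top level: head "warden" (specifically "linen warden"); modifier "marsh island valley wax".
Inside "marsh island valley wax": head "wax" (specifically "island valley wax"), modifier "marsh".
Inside "island valley wax": head "wax" (specifically "valley wax"), modifier "island".
Inside "valley wax": head "wax", modifier "valley".
Inside "linen warden": head "warden", modifier "linen".
So the structure is [[marsh [island [valley wax]]] [linen warden]].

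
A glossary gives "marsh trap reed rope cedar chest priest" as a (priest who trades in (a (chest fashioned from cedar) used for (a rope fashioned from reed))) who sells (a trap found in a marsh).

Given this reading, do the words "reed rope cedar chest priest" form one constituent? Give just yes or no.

The paraphrase groups the words so that "reed rope cedar chest priest" is one unit: it corresponds to a single parenthesized sub-phrase.
The full structure is [[marsh trap] [[[reed rope] [cedar chest]] priest]], in which [reed rope cedar chest priest] is a constituent.

yes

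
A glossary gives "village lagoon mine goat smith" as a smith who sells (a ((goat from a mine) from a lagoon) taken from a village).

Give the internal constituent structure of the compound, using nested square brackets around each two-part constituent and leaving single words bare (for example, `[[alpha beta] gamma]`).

[[village [lagoon [mine goat]]] smith]

Whole compound: head "smith", modifier "village lagoon mine goat".
Within "village lagoon mine goat", the head is "goat" (specifically "lagoon mine goat") and the modifier is "village".
Within "lagoon mine goat", the head is "goat" (specifically "mine goat") and the modifier is "lagoon".
Within "mine goat", the head is "goat" and the modifier is "mine".
So the structure is [[village [lagoon [mine goat]]] smith].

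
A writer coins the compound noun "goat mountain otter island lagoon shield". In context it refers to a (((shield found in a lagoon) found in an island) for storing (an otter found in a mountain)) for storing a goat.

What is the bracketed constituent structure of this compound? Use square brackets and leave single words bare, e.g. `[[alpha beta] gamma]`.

[goat [[mountain otter] [island [lagoon shield]]]]

The outermost head in the paraphrase is "shield" (specifically "mountain otter island lagoon shield"), modified by "goat".
"mountain otter island lagoon shield" → head "shield" (specifically "island lagoon shield"), modifier "mountain otter".
"mountain otter" → head "otter", modifier "mountain".
"island lagoon shield" → head "shield" (specifically "lagoon shield"), modifier "island".
"lagoon shield" → head "shield", modifier "lagoon".
Assembled: [goat [[mountain otter] [island [lagoon shield]]]].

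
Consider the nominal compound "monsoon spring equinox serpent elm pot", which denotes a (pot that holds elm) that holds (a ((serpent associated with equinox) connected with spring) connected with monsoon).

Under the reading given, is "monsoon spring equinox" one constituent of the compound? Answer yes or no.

The top-level split is [monsoon spring equinox serpent] [elm pot]; the full structure is [[monsoon [spring [equinox serpent]]] [elm pot]].
"monsoon spring equinox" straddles a constituent boundary, so it is not a single unit.

no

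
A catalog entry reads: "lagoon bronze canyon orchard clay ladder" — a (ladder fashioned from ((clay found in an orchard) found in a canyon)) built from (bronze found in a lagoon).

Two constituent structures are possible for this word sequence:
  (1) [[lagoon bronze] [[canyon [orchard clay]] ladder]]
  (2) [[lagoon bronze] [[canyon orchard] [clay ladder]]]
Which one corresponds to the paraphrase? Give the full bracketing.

[[lagoon bronze] [[canyon [orchard clay]] ladder]]

The paraphrase's head is the "ladder" part ("canyon orchard clay ladder"); its modifier is "lagoon bronze".
That top-level split, carried through the inner groups, gives [[lagoon bronze] [[canyon [orchard clay]] ladder]].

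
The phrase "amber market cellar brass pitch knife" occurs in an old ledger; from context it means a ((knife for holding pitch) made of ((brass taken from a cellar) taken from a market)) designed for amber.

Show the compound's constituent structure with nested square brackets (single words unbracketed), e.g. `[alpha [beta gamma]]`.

[amber [[market [cellar brass]] [pitch knife]]]

The outermost head in the paraphrase is "knife" (specifically "market cellar brass pitch knife"), modified by "amber".
Within "market cellar brass pitch knife", the head is "knife" (specifically "pitch knife") and the modifier is "market cellar brass".
Within "market cellar brass", the head is "brass" (specifically "cellar brass") and the modifier is "market".
Within "cellar brass", the head is "brass" and the modifier is "cellar".
Within "pitch knife", the head is "knife" and the modifier is "pitch".
So the structure is [amber [[market [cellar brass]] [pitch knife]]].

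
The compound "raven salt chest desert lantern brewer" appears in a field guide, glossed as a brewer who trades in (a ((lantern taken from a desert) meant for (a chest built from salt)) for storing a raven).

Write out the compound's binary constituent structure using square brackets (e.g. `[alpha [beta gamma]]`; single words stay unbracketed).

[[raven [[salt chest] [desert lantern]]] brewer]

The outermost head in the paraphrase is "brewer", modified by "raven salt chest desert lantern".
"raven salt chest desert lantern" → head "lantern" (specifically "salt chest desert lantern"), modifier "raven".
"salt chest desert lantern" → head "lantern" (specifically "desert lantern"), modifier "salt chest".
"salt chest" → head "chest", modifier "salt".
"desert lantern" → head "lantern", modifier "desert".
Putting it together: [[raven [[salt chest] [desert lantern]]] brewer].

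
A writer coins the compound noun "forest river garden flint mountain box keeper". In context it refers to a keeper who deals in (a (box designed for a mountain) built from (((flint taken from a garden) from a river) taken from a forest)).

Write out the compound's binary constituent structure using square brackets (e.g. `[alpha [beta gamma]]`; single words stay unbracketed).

[[[forest [river [garden flint]]] [mountain box]] keeper]

The outermost head in the paraphrase is "keeper", modified by "forest river garden flint mountain box".
Inside "forest river garden flint mountain box": head "box" (specifically "mountain box"), modifier "forest river garden flint".
Inside "forest river garden flint": head "flint" (specifically "river garden flint"), modifier "forest".
Inside "river garden flint": head "flint" (specifically "garden flint"), modifier "river".
Inside "garden flint": head "flint", modifier "garden".
Inside "mountain box": head "box", modifier "mountain".
So the structure is [[[forest [river [garden flint]]] [mountain box]] keeper].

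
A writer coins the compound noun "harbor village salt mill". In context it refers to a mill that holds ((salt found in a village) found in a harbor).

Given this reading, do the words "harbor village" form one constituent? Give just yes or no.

no

The top-level split is [harbor village salt] [mill]; the full structure is [[harbor [village salt]] mill].
"harbor village" straddles a constituent boundary, so it is not a single unit.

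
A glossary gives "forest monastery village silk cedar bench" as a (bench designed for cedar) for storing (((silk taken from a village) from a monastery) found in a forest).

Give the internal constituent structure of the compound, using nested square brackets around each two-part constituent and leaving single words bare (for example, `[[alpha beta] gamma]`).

At the top level: head "bench" (specifically "cedar bench"); modifier "forest monastery village silk".
"forest monastery village silk" → head "silk" (specifically "monastery village silk"), modifier "forest".
"monastery village silk" → head "silk" (specifically "village silk"), modifier "monastery".
"village silk" → head "silk", modifier "village".
"cedar bench" → head "bench", modifier "cedar".
Putting it together: [[forest [monastery [village silk]]] [cedar bench]].

[[forest [monastery [village silk]]] [cedar bench]]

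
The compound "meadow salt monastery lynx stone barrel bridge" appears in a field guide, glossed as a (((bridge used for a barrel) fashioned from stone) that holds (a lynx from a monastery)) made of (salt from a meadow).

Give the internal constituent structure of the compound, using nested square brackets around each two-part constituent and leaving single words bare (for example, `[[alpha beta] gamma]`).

Whole compound: head "bridge" (specifically "monastery lynx stone barrel bridge"), modifier "meadow salt".
Within "meadow salt", the head is "salt" and the modifier is "meadow".
Within "monastery lynx stone barrel bridge", the head is "bridge" (specifically "stone barrel bridge") and the modifier is "monastery lynx".
Within "monastery lynx", the head is "lynx" and the modifier is "monastery".
Within "stone barrel bridge", the head is "bridge" (specifically "barrel bridge") and the modifier is "stone".
Within "barrel bridge", the head is "bridge" and the modifier is "barrel".
Assembled: [[meadow salt] [[monastery lynx] [stone [barrel bridge]]]].

[[meadow salt] [[monastery lynx] [stone [barrel bridge]]]]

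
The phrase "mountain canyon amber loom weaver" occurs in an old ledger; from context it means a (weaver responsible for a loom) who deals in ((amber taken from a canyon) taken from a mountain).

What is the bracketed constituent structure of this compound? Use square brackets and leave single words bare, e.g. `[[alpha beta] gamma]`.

The outermost head in the paraphrase is "weaver" (specifically "loom weaver"), modified by "mountain canyon amber".
"mountain canyon amber" → head "amber" (specifically "canyon amber"), modifier "mountain".
"canyon amber" → head "amber", modifier "canyon".
"loom weaver" → head "weaver", modifier "loom".
Putting it together: [[mountain [canyon amber]] [loom weaver]].

[[mountain [canyon amber]] [loom weaver]]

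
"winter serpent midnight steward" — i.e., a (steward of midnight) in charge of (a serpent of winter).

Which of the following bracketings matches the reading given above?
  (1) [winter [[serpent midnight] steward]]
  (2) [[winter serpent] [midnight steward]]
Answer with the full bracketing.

The paraphrase's head is the "steward" part ("midnight steward"); its modifier is "winter serpent".
That top-level split, carried through the inner groups, gives [[winter serpent] [midnight steward]].

[[winter serpent] [midnight steward]]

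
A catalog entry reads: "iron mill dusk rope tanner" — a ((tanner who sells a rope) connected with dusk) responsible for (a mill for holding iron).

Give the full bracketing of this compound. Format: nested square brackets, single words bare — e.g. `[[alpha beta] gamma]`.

[[iron mill] [dusk [rope tanner]]]

The outermost head in the paraphrase is "tanner" (specifically "dusk rope tanner"), modified by "iron mill".
"iron mill" → head "mill", modifier "iron".
"dusk rope tanner" → head "tanner" (specifically "rope tanner"), modifier "dusk".
"rope tanner" → head "tanner", modifier "rope".
Putting it together: [[iron mill] [dusk [rope tanner]]].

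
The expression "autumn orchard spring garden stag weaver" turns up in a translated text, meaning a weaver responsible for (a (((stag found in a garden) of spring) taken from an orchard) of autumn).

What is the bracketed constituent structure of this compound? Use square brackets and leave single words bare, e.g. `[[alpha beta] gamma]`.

At the top level: head "weaver"; modifier "autumn orchard spring garden stag".
Inside "autumn orchard spring garden stag": head "stag" (specifically "orchard spring garden stag"), modifier "autumn".
Inside "orchard spring garden stag": head "stag" (specifically "spring garden stag"), modifier "orchard".
Inside "spring garden stag": head "stag" (specifically "garden stag"), modifier "spring".
Inside "garden stag": head "stag", modifier "garden".
So the structure is [[autumn [orchard [spring [garden stag]]]] weaver].

[[autumn [orchard [spring [garden stag]]]] weaver]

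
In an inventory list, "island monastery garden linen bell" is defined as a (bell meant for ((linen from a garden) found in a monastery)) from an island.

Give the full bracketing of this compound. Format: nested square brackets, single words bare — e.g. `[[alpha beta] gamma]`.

Whole compound: head "bell" (specifically "monastery garden linen bell"), modifier "island".
Inside "monastery garden linen bell": head "bell", modifier "monastery garden linen".
Inside "monastery garden linen": head "linen" (specifically "garden linen"), modifier "monastery".
Inside "garden linen": head "linen", modifier "garden".
Putting it together: [island [[monastery [garden linen]] bell]].

[island [[monastery [garden linen]] bell]]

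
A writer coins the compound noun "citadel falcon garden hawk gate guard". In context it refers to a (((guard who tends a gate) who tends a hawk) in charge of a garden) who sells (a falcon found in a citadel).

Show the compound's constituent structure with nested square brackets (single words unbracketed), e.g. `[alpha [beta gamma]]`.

At the top level: head "guard" (specifically "garden hawk gate guard"); modifier "citadel falcon".
Within "citadel falcon", the head is "falcon" and the modifier is "citadel".
Within "garden hawk gate guard", the head is "guard" (specifically "hawk gate guard") and the modifier is "garden".
Within "hawk gate guard", the head is "guard" (specifically "gate guard") and the modifier is "hawk".
Within "gate guard", the head is "guard" and the modifier is "gate".
Putting it together: [[citadel falcon] [garden [hawk [gate guard]]]].

[[citadel falcon] [garden [hawk [gate guard]]]]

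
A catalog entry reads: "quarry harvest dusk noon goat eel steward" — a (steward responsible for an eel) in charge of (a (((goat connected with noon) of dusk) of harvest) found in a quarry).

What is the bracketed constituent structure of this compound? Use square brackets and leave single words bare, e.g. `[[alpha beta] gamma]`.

The outermost head in the paraphrase is "steward" (specifically "eel steward"), modified by "quarry harvest dusk noon goat".
"quarry harvest dusk noon goat" → head "goat" (specifically "harvest dusk noon goat"), modifier "quarry".
"harvest dusk noon goat" → head "goat" (specifically "dusk noon goat"), modifier "harvest".
"dusk noon goat" → head "goat" (specifically "noon goat"), modifier "dusk".
"noon goat" → head "goat", modifier "noon".
"eel steward" → head "steward", modifier "eel".
Putting it together: [[quarry [harvest [dusk [noon goat]]]] [eel steward]].

[[quarry [harvest [dusk [noon goat]]]] [eel steward]]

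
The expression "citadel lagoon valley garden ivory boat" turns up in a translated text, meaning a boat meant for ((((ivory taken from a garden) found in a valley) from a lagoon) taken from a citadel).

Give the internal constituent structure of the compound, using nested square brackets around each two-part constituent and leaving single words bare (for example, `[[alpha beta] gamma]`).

[[citadel [lagoon [valley [garden ivory]]]] boat]

Overall it is a kind of boat; the modifier is "citadel lagoon valley garden ivory".
"citadel lagoon valley garden ivory" → head "ivory" (specifically "lagoon valley garden ivory"), modifier "citadel".
"lagoon valley garden ivory" → head "ivory" (specifically "valley garden ivory"), modifier "lagoon".
"valley garden ivory" → head "ivory" (specifically "garden ivory"), modifier "valley".
"garden ivory" → head "ivory", modifier "garden".
Putting it together: [[citadel [lagoon [valley [garden ivory]]]] boat].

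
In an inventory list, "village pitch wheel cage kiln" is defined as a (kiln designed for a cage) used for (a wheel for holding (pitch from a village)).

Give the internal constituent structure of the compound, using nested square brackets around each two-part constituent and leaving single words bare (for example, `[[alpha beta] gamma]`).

[[[village pitch] wheel] [cage kiln]]

Overall it is a kind of kiln (specifically "cage kiln"); the modifier is "village pitch wheel".
Inside "village pitch wheel": head "wheel", modifier "village pitch".
Inside "village pitch": head "pitch", modifier "village".
Inside "cage kiln": head "kiln", modifier "cage".
Assembled: [[[village pitch] wheel] [cage kiln]].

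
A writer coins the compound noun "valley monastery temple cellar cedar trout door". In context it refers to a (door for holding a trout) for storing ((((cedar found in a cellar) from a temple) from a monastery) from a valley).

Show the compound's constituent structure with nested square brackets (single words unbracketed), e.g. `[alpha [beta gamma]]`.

At the top level: head "door" (specifically "trout door"); modifier "valley monastery temple cellar cedar".
"valley monastery temple cellar cedar" → head "cedar" (specifically "monastery temple cellar cedar"), modifier "valley".
"monastery temple cellar cedar" → head "cedar" (specifically "temple cellar cedar"), modifier "monastery".
"temple cellar cedar" → head "cedar" (specifically "cellar cedar"), modifier "temple".
"cellar cedar" → head "cedar", modifier "cellar".
"trout door" → head "door", modifier "trout".
Putting it together: [[valley [monastery [temple [cellar cedar]]]] [trout door]].

[[valley [monastery [temple [cellar cedar]]]] [trout door]]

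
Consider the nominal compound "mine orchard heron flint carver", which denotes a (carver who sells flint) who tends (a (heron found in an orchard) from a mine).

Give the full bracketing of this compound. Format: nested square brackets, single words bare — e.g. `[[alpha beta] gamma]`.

[[mine [orchard heron]] [flint carver]]

The outermost head in the paraphrase is "carver" (specifically "flint carver"), modified by "mine orchard heron".
Inside "mine orchard heron": head "heron" (specifically "orchard heron"), modifier "mine".
Inside "orchard heron": head "heron", modifier "orchard".
Inside "flint carver": head "carver", modifier "flint".
So the structure is [[mine [orchard heron]] [flint carver]].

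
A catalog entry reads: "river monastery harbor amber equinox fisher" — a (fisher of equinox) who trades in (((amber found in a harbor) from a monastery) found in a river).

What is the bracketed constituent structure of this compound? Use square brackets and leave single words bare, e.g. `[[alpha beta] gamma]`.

[[river [monastery [harbor amber]]] [equinox fisher]]

The outermost head in the paraphrase is "fisher" (specifically "equinox fisher"), modified by "river monastery harbor amber".
Inside "river monastery harbor amber": head "amber" (specifically "monastery harbor amber"), modifier "river".
Inside "monastery harbor amber": head "amber" (specifically "harbor amber"), modifier "monastery".
Inside "harbor amber": head "amber", modifier "harbor".
Inside "equinox fisher": head "fisher", modifier "equinox".
Assembled: [[river [monastery [harbor amber]]] [equinox fisher]].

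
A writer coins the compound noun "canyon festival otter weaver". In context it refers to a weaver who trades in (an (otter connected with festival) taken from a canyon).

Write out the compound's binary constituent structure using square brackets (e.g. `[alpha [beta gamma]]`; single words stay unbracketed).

The outermost head in the paraphrase is "weaver", modified by "canyon festival otter".
"canyon festival otter" → head "otter" (specifically "festival otter"), modifier "canyon".
"festival otter" → head "otter", modifier "festival".
So the structure is [[canyon [festival otter]] weaver].

[[canyon [festival otter]] weaver]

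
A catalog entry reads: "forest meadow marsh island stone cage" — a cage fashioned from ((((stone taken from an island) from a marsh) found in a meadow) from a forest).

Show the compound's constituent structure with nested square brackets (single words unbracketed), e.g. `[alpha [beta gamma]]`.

The outermost head in the paraphrase is "cage", modified by "forest meadow marsh island stone".
Within "forest meadow marsh island stone", the head is "stone" (specifically "meadow marsh island stone") and the modifier is "forest".
Within "meadow marsh island stone", the head is "stone" (specifically "marsh island stone") and the modifier is "meadow".
Within "marsh island stone", the head is "stone" (specifically "island stone") and the modifier is "marsh".
Within "island stone", the head is "stone" and the modifier is "island".
So the structure is [[forest [meadow [marsh [island stone]]]] cage].

[[forest [meadow [marsh [island stone]]]] cage]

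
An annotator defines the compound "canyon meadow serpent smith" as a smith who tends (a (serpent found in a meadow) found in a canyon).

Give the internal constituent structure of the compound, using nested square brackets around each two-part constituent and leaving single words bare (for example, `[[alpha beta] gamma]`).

Whole compound: head "smith", modifier "canyon meadow serpent".
Inside "canyon meadow serpent": head "serpent" (specifically "meadow serpent"), modifier "canyon".
Inside "meadow serpent": head "serpent", modifier "meadow".
Assembled: [[canyon [meadow serpent]] smith].

[[canyon [meadow serpent]] smith]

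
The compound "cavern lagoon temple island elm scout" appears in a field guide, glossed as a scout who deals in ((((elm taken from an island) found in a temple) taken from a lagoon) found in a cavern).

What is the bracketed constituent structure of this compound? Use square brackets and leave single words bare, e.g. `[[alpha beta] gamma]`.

[[cavern [lagoon [temple [island elm]]]] scout]

At the top level: head "scout"; modifier "cavern lagoon temple island elm".
Inside "cavern lagoon temple island elm": head "elm" (specifically "lagoon temple island elm"), modifier "cavern".
Inside "lagoon temple island elm": head "elm" (specifically "temple island elm"), modifier "lagoon".
Inside "temple island elm": head "elm" (specifically "island elm"), modifier "temple".
Inside "island elm": head "elm", modifier "island".
Putting it together: [[cavern [lagoon [temple [island elm]]]] scout].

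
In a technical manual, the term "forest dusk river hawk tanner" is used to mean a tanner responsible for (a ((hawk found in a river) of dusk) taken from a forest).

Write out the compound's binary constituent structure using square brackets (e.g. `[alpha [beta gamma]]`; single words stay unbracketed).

[[forest [dusk [river hawk]]] tanner]

Whole compound: head "tanner", modifier "forest dusk river hawk".
Within "forest dusk river hawk", the head is "hawk" (specifically "dusk river hawk") and the modifier is "forest".
Within "dusk river hawk", the head is "hawk" (specifically "river hawk") and the modifier is "dusk".
Within "river hawk", the head is "hawk" and the modifier is "river".
So the structure is [[forest [dusk [river hawk]]] tanner].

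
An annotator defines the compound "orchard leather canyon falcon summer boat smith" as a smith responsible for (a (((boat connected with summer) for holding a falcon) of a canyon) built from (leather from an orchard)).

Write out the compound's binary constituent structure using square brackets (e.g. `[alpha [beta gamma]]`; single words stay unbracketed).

Overall it is a kind of smith; the modifier is "orchard leather canyon falcon summer boat".
"orchard leather canyon falcon summer boat" → head "boat" (specifically "canyon falcon summer boat"), modifier "orchard leather".
"orchard leather" → head "leather", modifier "orchard".
"canyon falcon summer boat" → head "boat" (specifically "falcon summer boat"), modifier "canyon".
"falcon summer boat" → head "boat" (specifically "summer boat"), modifier "falcon".
"summer boat" → head "boat", modifier "summer".
Putting it together: [[[orchard leather] [canyon [falcon [summer boat]]]] smith].

[[[orchard leather] [canyon [falcon [summer boat]]]] smith]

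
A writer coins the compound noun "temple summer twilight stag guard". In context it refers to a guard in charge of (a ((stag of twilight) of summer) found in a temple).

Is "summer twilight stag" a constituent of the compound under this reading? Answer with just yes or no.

The paraphrase groups the words so that "summer twilight stag" is one unit: it corresponds to a single parenthesized sub-phrase.
The full structure is [[temple [summer [twilight stag]]] guard], in which [summer twilight stag] is a constituent.

yes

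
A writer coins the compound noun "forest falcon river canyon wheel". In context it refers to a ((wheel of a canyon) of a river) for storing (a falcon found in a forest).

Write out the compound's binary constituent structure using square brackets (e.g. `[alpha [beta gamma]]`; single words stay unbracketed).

[[forest falcon] [river [canyon wheel]]]

The outermost head in the paraphrase is "wheel" (specifically "river canyon wheel"), modified by "forest falcon".
"forest falcon" → head "falcon", modifier "forest".
"river canyon wheel" → head "wheel" (specifically "canyon wheel"), modifier "river".
"canyon wheel" → head "wheel", modifier "canyon".
So the structure is [[forest falcon] [river [canyon wheel]]].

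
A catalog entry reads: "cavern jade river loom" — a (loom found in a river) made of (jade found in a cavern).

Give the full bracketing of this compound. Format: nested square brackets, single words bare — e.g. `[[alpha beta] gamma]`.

[[cavern jade] [river loom]]

Whole compound: head "loom" (specifically "river loom"), modifier "cavern jade".
Inside "cavern jade": head "jade", modifier "cavern".
Inside "river loom": head "loom", modifier "river".
Assembled: [[cavern jade] [river loom]].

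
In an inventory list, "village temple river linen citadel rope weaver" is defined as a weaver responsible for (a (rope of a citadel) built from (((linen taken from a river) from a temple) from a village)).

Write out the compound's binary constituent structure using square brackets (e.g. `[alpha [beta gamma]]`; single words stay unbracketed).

[[[village [temple [river linen]]] [citadel rope]] weaver]

At the top level: head "weaver"; modifier "village temple river linen citadel rope".
Inside "village temple river linen citadel rope": head "rope" (specifically "citadel rope"), modifier "village temple river linen".
Inside "village temple river linen": head "linen" (specifically "temple river linen"), modifier "village".
Inside "temple river linen": head "linen" (specifically "river linen"), modifier "temple".
Inside "river linen": head "linen", modifier "river".
Inside "citadel rope": head "rope", modifier "citadel".
Assembled: [[[village [temple [river linen]]] [citadel rope]] weaver].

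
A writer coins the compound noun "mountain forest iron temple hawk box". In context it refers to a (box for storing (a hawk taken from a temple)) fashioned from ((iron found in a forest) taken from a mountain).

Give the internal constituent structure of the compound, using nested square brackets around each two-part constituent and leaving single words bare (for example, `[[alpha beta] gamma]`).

[[mountain [forest iron]] [[temple hawk] box]]

Whole compound: head "box" (specifically "temple hawk box"), modifier "mountain forest iron".
Inside "mountain forest iron": head "iron" (specifically "forest iron"), modifier "mountain".
Inside "forest iron": head "iron", modifier "forest".
Inside "temple hawk box": head "box", modifier "temple hawk".
Inside "temple hawk": head "hawk", modifier "temple".
Putting it together: [[mountain [forest iron]] [[temple hawk] box]].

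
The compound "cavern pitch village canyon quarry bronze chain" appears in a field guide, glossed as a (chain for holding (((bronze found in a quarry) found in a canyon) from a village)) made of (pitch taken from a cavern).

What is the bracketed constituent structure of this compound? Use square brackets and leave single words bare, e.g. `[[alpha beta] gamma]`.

Whole compound: head "chain" (specifically "village canyon quarry bronze chain"), modifier "cavern pitch".
Inside "cavern pitch": head "pitch", modifier "cavern".
Inside "village canyon quarry bronze chain": head "chain", modifier "village canyon quarry bronze".
Inside "village canyon quarry bronze": head "bronze" (specifically "canyon quarry bronze"), modifier "village".
Inside "canyon quarry bronze": head "bronze" (specifically "quarry bronze"), modifier "canyon".
Inside "quarry bronze": head "bronze", modifier "quarry".
Putting it together: [[cavern pitch] [[village [canyon [quarry bronze]]] chain]].

[[cavern pitch] [[village [canyon [quarry bronze]]] chain]]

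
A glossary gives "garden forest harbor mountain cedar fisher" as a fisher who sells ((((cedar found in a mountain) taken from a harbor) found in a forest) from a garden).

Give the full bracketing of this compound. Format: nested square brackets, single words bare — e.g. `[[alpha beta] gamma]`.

At the top level: head "fisher"; modifier "garden forest harbor mountain cedar".
"garden forest harbor mountain cedar" → head "cedar" (specifically "forest harbor mountain cedar"), modifier "garden".
"forest harbor mountain cedar" → head "cedar" (specifically "harbor mountain cedar"), modifier "forest".
"harbor mountain cedar" → head "cedar" (specifically "mountain cedar"), modifier "harbor".
"mountain cedar" → head "cedar", modifier "mountain".
So the structure is [[garden [forest [harbor [mountain cedar]]]] fisher].

[[garden [forest [harbor [mountain cedar]]]] fisher]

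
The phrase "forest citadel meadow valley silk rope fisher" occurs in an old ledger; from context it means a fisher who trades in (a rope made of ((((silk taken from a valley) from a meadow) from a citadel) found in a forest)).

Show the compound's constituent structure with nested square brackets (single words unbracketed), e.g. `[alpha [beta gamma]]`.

At the top level: head "fisher"; modifier "forest citadel meadow valley silk rope".
Inside "forest citadel meadow valley silk rope": head "rope", modifier "forest citadel meadow valley silk".
Inside "forest citadel meadow valley silk": head "silk" (specifically "citadel meadow valley silk"), modifier "forest".
Inside "citadel meadow valley silk": head "silk" (specifically "meadow valley silk"), modifier "citadel".
Inside "meadow valley silk": head "silk" (specifically "valley silk"), modifier "meadow".
Inside "valley silk": head "silk", modifier "valley".
So the structure is [[[forest [citadel [meadow [valley silk]]]] rope] fisher].

[[[forest [citadel [meadow [valley silk]]]] rope] fisher]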